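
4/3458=2/1729 = 0.00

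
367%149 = 69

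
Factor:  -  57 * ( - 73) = 3^1 * 19^1*73^1 = 4161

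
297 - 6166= - 5869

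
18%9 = 0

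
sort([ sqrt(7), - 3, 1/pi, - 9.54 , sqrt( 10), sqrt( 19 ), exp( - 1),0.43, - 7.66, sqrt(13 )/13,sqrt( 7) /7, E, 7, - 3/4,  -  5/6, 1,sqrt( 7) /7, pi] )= [  -  9.54, - 7.66, - 3, -5/6, - 3/4, sqrt(13 )/13,  1/pi, exp(  -  1), sqrt(7)/7, sqrt(7 )/7, 0.43,1,sqrt( 7), E,pi, sqrt(10),sqrt( 19),  7 ]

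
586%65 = 1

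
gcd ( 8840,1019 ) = 1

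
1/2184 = 1/2184 = 0.00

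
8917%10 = 7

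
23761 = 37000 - 13239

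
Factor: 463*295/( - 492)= - 2^( - 2)*3^(-1)*5^1*41^( - 1)*59^1*463^1 =- 136585/492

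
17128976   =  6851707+10277269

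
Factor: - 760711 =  - 7^1*109^1*997^1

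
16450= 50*329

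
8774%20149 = 8774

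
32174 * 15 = 482610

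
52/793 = 4/61 = 0.07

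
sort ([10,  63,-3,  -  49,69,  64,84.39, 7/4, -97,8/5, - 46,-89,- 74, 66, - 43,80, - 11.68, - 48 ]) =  [ - 97, - 89,-74,-49, -48,-46,-43, -11.68, - 3,8/5, 7/4,10,63, 64,66,69,80,84.39 ] 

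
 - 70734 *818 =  - 57860412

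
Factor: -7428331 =  -  1657^1*4483^1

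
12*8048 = 96576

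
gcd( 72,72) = 72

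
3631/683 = 3631/683 = 5.32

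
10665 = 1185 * 9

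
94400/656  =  143 + 37/41=143.90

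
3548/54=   1774/27 = 65.70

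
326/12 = 27 + 1/6 = 27.17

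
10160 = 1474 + 8686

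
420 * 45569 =19138980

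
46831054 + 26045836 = 72876890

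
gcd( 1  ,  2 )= 1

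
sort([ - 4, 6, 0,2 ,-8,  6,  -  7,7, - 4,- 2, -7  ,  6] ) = [ - 8,-7, - 7, - 4,  -  4,-2, 0,2 , 6, 6,6, 7]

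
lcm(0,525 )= 0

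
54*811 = 43794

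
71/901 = 71/901 = 0.08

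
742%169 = 66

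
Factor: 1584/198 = 8 = 2^3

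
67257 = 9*7473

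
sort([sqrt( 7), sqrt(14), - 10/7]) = [  -  10/7, sqrt(7),sqrt(14)]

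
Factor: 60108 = 2^2*3^1*5009^1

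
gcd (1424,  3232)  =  16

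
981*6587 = 6461847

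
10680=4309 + 6371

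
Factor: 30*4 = 120 = 2^3*3^1 * 5^1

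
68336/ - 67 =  - 68336/67= -  1019.94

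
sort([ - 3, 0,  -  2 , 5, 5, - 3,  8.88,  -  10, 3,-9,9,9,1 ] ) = [ - 10, - 9, - 3 , - 3, -2, 0,1, 3, 5, 5,8.88, 9, 9 ]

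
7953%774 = 213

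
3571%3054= 517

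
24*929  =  22296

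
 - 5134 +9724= 4590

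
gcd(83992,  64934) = 2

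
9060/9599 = 9060/9599 = 0.94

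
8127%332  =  159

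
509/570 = 509/570 = 0.89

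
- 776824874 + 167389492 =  - 609435382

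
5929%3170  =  2759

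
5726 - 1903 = 3823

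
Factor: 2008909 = 7^1 * 286987^1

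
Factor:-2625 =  - 3^1*5^3*7^1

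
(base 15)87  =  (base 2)1111111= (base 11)106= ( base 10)127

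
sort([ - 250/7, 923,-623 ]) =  [ - 623,-250/7,  923 ] 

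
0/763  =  0 = 0.00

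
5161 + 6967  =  12128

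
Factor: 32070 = 2^1*3^1*5^1*1069^1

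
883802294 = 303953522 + 579848772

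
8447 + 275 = 8722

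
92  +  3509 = 3601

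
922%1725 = 922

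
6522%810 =42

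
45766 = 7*6538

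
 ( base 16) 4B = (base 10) 75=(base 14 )55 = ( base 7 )135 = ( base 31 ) 2D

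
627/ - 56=  -  12+45/56 =-11.20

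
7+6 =13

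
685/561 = 1+124/561=1.22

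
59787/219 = 273 = 273.00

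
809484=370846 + 438638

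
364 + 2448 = 2812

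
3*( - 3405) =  - 10215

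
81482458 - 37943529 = 43538929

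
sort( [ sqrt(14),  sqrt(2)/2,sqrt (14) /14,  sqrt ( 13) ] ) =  [sqrt(14)/14,  sqrt(2 )/2,sqrt( 13 ), sqrt(14 )]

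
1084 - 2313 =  - 1229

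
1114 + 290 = 1404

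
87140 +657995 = 745135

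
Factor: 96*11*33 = 34848 = 2^5 * 3^2*11^2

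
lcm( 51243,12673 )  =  1178589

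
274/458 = 137/229 = 0.60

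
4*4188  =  16752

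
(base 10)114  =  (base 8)162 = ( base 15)79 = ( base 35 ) 39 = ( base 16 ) 72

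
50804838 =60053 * 846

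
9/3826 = 9/3826=0.00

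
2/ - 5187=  - 1+5185/5187 = - 0.00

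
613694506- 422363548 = 191330958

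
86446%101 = 91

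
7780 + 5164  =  12944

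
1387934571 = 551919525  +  836015046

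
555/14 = 39 + 9/14 = 39.64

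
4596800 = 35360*130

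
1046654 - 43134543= -42087889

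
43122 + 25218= 68340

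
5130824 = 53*96808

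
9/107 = 9/107 = 0.08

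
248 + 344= 592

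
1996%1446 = 550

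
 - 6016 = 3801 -9817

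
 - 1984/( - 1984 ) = 1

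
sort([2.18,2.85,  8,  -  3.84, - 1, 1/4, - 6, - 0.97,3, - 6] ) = [ - 6,-6, - 3.84  , - 1,-0.97,1/4,2.18,  2.85,3,8 ] 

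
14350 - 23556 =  - 9206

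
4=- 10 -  - 14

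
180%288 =180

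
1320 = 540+780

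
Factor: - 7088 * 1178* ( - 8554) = 71423025856 = 2^6*7^1*13^1*19^1*31^1*47^1* 443^1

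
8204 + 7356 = 15560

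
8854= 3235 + 5619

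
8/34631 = 8/34631 = 0.00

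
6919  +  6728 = 13647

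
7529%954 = 851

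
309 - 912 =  - 603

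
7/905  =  7/905 = 0.01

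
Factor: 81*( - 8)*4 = - 2592 = -  2^5*3^4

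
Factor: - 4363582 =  - 2^1 * 571^1*3821^1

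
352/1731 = 352/1731 = 0.20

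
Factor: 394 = 2^1*197^1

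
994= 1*994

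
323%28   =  15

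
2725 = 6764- 4039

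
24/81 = 8/27 = 0.30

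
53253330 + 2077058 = 55330388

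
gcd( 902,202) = 2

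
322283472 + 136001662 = 458285134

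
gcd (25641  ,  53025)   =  21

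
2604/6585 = 868/2195= 0.40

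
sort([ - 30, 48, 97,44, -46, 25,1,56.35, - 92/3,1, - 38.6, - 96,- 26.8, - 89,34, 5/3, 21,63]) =[ - 96, - 89, - 46, - 38.6, - 92/3, - 30, - 26.8, 1,1,5/3,21,25,34,44,48,56.35,63,97]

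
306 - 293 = 13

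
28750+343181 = 371931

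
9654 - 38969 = - 29315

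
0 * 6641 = 0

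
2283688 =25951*88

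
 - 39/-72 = 13/24= 0.54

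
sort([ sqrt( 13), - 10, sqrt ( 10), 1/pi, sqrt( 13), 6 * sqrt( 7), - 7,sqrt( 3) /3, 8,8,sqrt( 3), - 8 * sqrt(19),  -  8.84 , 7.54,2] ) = [  -  8*sqrt( 19), - 10, - 8.84,- 7, 1/pi, sqrt( 3) /3,sqrt( 3), 2,  sqrt( 10),sqrt( 13),sqrt (13), 7.54, 8, 8, 6 * sqrt( 7) ] 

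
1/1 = 1 = 1.00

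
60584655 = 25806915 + 34777740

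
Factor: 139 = 139^1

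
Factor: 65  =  5^1*13^1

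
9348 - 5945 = 3403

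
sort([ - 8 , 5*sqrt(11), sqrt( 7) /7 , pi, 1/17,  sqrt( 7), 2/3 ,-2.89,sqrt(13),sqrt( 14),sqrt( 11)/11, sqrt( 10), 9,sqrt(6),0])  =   [ - 8,  -  2.89, 0,1/17,sqrt ( 11) /11 , sqrt( 7 ) /7,2/3,sqrt( 6), sqrt( 7), pi,sqrt (10), sqrt( 13 ),sqrt( 14) , 9, 5* sqrt(11)]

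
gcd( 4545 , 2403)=9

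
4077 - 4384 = -307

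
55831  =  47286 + 8545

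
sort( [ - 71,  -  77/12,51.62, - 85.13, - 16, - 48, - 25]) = [ - 85.13,-71,  -  48, - 25, -16, - 77/12,51.62 ]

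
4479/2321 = 1 + 2158/2321 = 1.93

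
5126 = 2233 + 2893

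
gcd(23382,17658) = 54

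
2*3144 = 6288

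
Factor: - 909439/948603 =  - 3^( - 1) *71^1*12809^1*316201^( - 1)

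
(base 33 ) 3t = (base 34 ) 3q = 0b10000000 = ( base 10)128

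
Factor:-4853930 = -2^1*5^1*19^1*59^1*433^1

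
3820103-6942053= - 3121950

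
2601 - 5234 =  - 2633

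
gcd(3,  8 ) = 1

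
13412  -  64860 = -51448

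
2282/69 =2282/69 = 33.07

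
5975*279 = 1667025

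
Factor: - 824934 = - 2^1*3^1*11^1*29^1*431^1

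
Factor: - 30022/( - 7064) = 17/4 = 2^( -2)*17^1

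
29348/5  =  29348/5 = 5869.60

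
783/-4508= - 1 + 3725/4508=- 0.17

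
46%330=46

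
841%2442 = 841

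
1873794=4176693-2302899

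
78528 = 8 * 9816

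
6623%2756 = 1111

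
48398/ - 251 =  - 48398/251  =  - 192.82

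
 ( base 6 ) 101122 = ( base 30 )8S2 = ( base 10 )8042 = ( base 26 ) BN8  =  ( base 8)17552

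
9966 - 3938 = 6028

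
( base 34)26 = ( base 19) 3h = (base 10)74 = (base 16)4a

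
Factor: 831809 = 11^1*75619^1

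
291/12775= 291/12775 = 0.02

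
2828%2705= 123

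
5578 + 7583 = 13161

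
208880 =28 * 7460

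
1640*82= 134480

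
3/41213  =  3/41213 = 0.00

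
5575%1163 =923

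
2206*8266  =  18234796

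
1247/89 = 14 + 1/89 = 14.01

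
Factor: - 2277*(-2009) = 3^2 *7^2*11^1*23^1 * 41^1 = 4574493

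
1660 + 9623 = 11283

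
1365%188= 49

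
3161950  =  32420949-29258999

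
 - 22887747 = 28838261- 51726008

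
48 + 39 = 87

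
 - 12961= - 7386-5575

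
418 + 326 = 744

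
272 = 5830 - 5558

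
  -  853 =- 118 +-735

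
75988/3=25329+1/3 =25329.33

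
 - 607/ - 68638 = 607/68638 = 0.01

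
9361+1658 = 11019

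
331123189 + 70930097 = 402053286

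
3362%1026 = 284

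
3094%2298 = 796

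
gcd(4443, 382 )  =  1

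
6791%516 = 83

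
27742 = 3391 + 24351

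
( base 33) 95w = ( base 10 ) 9998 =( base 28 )CL2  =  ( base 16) 270E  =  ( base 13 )4721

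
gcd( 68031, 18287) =1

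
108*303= 32724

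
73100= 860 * 85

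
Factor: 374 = 2^1 * 11^1*17^1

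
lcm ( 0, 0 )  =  0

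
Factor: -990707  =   - 990707^1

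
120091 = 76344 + 43747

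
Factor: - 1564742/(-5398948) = 782371/2699474 = 2^( - 1 )*782371^1 * 1349737^(-1) 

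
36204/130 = 278 + 32/65 = 278.49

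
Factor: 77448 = 2^3*3^1*7^1 *461^1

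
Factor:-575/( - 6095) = 5/53 = 5^1*53^ (-1 )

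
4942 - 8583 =-3641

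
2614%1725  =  889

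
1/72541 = 1/72541 = 0.00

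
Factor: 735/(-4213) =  - 3^1*5^1*7^2*11^( - 1 )*383^( - 1) 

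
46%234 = 46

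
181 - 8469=- 8288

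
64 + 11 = 75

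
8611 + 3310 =11921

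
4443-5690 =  - 1247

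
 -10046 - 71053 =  - 81099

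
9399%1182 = 1125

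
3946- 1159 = 2787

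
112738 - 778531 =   -  665793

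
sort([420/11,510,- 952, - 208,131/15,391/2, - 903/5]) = [ - 952, - 208, - 903/5,131/15,420/11,391/2 , 510]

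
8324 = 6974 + 1350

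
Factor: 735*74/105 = 518 = 2^1*7^1*37^1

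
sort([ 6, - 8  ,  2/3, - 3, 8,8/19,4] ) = [ - 8, - 3, 8/19,2/3,4, 6, 8] 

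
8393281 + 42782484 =51175765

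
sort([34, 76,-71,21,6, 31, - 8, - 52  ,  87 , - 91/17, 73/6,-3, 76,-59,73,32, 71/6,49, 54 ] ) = [-71, -59, - 52, - 8, - 91/17,-3, 6,71/6,73/6, 21,  31, 32,  34, 49,54 , 73,76, 76,87]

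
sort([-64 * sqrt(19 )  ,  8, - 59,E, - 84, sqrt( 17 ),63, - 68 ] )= [ - 64*sqrt ( 19 ), - 84, - 68, - 59,E, sqrt( 17), 8 , 63 ]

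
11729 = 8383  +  3346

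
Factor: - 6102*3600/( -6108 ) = 1830600/509=2^3*3^4*5^2*113^1*509^(- 1)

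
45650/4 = 11412+1/2=11412.50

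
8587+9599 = 18186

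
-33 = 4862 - 4895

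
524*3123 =1636452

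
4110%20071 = 4110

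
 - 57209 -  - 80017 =22808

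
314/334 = 157/167 = 0.94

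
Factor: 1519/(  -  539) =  - 11^( - 1)*31^1 = -31/11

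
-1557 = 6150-7707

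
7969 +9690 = 17659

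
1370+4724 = 6094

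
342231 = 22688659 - 22346428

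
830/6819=830/6819= 0.12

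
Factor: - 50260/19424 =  - 12565/4856 = - 2^( -3) * 5^1*7^1*359^1  *  607^ ( - 1 )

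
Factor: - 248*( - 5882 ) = 2^4*17^1*31^1*173^1 = 1458736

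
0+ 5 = 5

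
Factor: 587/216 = 2^( - 3) * 3^( - 3)*587^1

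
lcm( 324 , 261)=9396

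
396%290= 106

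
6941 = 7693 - 752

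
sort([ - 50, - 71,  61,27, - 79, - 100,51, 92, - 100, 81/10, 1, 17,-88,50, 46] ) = [  -  100, - 100, - 88, - 79, - 71, - 50,1, 81/10,17,27, 46, 50,51,  61, 92] 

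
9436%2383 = 2287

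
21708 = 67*324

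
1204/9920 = 301/2480 =0.12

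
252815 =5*50563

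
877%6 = 1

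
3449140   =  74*46610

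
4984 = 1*4984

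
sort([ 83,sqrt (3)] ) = [sqrt(3 ), 83 ] 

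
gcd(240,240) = 240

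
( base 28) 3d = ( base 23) 45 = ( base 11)89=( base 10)97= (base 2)1100001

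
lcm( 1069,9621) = 9621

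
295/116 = 295/116=2.54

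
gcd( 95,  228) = 19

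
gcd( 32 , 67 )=1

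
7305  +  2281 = 9586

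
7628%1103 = 1010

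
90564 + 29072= 119636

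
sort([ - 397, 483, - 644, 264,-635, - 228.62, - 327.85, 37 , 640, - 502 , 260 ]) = [ - 644,  -  635 , - 502 ,- 397, - 327.85,  -  228.62, 37, 260 , 264,  483, 640] 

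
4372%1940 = 492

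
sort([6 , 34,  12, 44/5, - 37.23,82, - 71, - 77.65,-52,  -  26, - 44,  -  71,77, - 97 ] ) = [ -97,  -  77.65, - 71, - 71,-52,-44, - 37.23 , - 26,6 , 44/5,12, 34, 77, 82 ] 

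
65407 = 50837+14570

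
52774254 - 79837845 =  - 27063591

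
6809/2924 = 2 + 961/2924 =2.33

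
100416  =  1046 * 96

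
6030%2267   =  1496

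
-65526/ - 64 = 32763/32 = 1023.84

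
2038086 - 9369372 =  - 7331286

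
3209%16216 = 3209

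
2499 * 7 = 17493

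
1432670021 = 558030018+874640003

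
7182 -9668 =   -  2486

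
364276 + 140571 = 504847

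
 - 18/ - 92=9/46 = 0.20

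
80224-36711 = 43513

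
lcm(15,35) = 105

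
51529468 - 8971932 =42557536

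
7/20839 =1/2977 = 0.00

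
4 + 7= 11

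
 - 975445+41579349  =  40603904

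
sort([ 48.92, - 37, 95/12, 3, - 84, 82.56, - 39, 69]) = [ - 84,-39, - 37, 3, 95/12, 48.92, 69, 82.56] 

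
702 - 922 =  - 220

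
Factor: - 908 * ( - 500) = 454000 = 2^4*5^3 *227^1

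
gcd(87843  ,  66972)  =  3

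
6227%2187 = 1853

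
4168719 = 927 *4497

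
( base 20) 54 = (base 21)4k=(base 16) 68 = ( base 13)80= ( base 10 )104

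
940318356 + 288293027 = 1228611383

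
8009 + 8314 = 16323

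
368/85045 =368/85045 = 0.00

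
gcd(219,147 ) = 3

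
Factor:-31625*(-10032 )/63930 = 10575400/2131 = 2^3 * 5^2*11^2* 19^1*23^1*2131^( - 1 ) 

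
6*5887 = 35322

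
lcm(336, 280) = 1680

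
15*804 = 12060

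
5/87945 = 1/17589=0.00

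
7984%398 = 24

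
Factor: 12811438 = 2^1*17^1*376807^1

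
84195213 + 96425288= 180620501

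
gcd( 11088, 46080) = 144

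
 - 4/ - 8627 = 4/8627= 0.00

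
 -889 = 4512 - 5401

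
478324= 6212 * 77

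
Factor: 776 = 2^3*97^1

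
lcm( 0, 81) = 0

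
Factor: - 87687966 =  - 2^1 * 3^1*14614661^1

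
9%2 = 1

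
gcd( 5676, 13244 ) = 1892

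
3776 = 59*64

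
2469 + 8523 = 10992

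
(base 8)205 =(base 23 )5i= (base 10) 133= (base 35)3s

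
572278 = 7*81754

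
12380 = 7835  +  4545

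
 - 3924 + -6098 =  - 10022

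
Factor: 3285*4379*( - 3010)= - 2^1*3^2*5^2 *7^1*29^1*43^1*73^1 * 151^1 = - 43298895150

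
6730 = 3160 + 3570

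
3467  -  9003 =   -  5536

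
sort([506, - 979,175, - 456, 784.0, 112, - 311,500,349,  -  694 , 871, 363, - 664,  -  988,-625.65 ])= [ - 988, - 979, - 694,-664, - 625.65, - 456,  -  311,112, 175, 349,363,500,506,784.0,  871 ] 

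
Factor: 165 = 3^1 * 5^1 * 11^1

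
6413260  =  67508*95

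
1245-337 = 908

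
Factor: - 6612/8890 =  - 3306/4445 = - 2^1*3^1*5^( - 1)*7^ (  -  1)*19^1*29^1*127^(-1)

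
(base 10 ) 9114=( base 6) 110110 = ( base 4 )2032122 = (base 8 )21632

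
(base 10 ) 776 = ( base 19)22G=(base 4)30020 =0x308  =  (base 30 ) PQ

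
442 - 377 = 65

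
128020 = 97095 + 30925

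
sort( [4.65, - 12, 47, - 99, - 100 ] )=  [ - 100, - 99, - 12,4.65,47]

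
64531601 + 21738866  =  86270467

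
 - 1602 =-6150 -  - 4548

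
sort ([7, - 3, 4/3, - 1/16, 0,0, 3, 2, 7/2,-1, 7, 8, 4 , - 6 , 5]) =[ - 6,- 3, - 1,-1/16, 0, 0, 4/3,2, 3, 7/2, 4, 5, 7,7, 8 ] 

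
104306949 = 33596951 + 70709998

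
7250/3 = 2416+2/3 = 2416.67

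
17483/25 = 699+ 8/25 = 699.32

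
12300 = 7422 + 4878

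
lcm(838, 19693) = 39386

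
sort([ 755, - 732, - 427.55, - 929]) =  [ - 929, - 732, - 427.55, 755] 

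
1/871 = 1/871  =  0.00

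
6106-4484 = 1622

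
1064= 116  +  948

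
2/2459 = 2/2459 = 0.00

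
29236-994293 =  - 965057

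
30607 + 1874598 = 1905205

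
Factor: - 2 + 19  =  17^1 = 17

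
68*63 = 4284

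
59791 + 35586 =95377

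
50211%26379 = 23832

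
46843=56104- 9261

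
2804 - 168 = 2636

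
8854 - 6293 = 2561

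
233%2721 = 233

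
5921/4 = 5921/4 = 1480.25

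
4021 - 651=3370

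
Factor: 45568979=89^1*512011^1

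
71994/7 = 71994/7 = 10284.86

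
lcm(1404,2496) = 22464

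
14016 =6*2336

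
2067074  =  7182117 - 5115043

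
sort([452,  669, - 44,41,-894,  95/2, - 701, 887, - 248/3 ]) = [ - 894, - 701, - 248/3, - 44, 41  ,  95/2, 452, 669 , 887] 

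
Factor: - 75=-3^1*5^2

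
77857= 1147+76710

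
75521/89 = 75521/89=   848.55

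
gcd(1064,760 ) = 152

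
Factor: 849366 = 2^1* 3^4 * 7^2*107^1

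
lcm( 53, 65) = 3445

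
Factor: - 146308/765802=-158/827=- 2^1*79^1*827^(-1)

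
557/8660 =557/8660 = 0.06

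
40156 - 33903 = 6253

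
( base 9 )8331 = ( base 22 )cd9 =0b1011111010111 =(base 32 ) 5UN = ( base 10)6103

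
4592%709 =338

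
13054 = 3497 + 9557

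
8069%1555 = 294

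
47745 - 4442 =43303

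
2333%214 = 193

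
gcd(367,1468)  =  367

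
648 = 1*648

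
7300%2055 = 1135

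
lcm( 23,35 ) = 805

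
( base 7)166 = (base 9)117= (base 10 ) 97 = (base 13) 76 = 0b1100001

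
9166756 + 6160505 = 15327261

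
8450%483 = 239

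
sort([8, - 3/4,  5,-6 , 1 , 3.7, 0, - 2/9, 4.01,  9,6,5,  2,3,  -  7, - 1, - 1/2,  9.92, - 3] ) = [-7, - 6 , - 3, - 1, - 3/4 , - 1/2,  -  2/9, 0, 1 , 2,3, 3.7,4.01  ,  5, 5,  6, 8,9, 9.92] 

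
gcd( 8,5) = 1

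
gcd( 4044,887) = 1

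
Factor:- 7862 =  - 2^1*3931^1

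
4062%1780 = 502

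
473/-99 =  - 43/9 = - 4.78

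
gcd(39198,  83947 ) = 1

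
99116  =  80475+18641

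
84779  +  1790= 86569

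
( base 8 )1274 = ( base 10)700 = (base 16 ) 2bc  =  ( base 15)31a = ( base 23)17A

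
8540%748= 312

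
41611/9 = 4623  +  4/9 = 4623.44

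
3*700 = 2100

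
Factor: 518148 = 2^2 * 3^2*37^1*389^1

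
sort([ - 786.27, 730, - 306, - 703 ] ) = [ - 786.27, - 703 , - 306, 730]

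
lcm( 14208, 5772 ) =184704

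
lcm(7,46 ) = 322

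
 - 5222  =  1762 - 6984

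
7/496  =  7/496 = 0.01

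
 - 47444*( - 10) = 474440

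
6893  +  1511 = 8404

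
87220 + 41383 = 128603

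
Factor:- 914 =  - 2^1*457^1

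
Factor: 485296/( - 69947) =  - 784/113 = -  2^4*7^2*113^(-1 ) 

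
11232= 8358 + 2874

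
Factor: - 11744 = -2^5*367^1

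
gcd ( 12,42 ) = 6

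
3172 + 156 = 3328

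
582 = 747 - 165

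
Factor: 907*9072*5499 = 2^4*3^6*7^1*13^1*47^1*907^1 = 45247443696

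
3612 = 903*4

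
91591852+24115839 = 115707691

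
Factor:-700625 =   -  5^4*19^1*59^1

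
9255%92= 55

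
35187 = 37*951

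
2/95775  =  2/95775  =  0.00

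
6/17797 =6/17797  =  0.00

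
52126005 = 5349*9745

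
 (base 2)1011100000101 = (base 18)1037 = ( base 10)5893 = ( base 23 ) B35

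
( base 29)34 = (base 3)10101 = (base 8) 133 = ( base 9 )111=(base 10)91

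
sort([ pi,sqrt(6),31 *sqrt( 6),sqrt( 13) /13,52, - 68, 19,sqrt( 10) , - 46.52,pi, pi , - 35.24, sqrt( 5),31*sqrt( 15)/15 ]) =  [-68, - 46.52, - 35.24,sqrt(13)/13,sqrt( 5 ), sqrt( 6),pi, pi,pi,  sqrt( 10) , 31*sqrt( 15 )/15,19,52, 31*sqrt( 6 )]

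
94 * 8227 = 773338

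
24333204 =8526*2854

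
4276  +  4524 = 8800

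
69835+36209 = 106044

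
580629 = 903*643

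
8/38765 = 8/38765 = 0.00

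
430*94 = 40420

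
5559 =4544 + 1015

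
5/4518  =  5/4518= 0.00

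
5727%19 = 8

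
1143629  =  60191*19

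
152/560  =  19/70 = 0.27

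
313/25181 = 313/25181 = 0.01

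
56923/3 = 18974 +1/3=18974.33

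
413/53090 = 413/53090 = 0.01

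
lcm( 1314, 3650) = 32850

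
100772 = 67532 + 33240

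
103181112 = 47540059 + 55641053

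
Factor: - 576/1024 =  - 2^( - 4 )* 3^2 = - 9/16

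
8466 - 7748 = 718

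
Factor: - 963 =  - 3^2*107^1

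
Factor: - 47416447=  - 13^1*3647419^1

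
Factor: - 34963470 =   -  2^1*3^2*5^1*388483^1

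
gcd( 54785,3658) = 1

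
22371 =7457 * 3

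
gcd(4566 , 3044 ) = 1522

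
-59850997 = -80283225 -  - 20432228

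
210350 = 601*350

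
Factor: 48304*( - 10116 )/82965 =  - 162881088/27655 = - 2^6*3^1*5^( - 1 )*281^1*3019^1  *5531^( - 1 )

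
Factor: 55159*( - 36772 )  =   - 2028306748 = -2^2 * 13^1*29^1*317^1*4243^1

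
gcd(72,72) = 72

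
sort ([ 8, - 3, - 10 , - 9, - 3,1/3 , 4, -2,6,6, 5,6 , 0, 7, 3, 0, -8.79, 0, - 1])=[ - 10, -9, - 8.79, - 3, - 3, - 2 , - 1,0, 0,0, 1/3, 3, 4, 5, 6,6, 6,  7,  8]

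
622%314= 308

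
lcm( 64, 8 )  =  64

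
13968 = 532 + 13436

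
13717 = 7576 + 6141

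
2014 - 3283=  -1269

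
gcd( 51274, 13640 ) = 62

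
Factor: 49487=17^1*41^1 * 71^1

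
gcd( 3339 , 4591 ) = 1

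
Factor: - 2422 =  - 2^1*7^1 * 173^1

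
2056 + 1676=3732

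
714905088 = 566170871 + 148734217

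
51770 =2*25885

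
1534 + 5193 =6727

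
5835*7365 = 42974775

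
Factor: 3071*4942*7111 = 107922807902= 2^1*7^1*13^1*37^1 * 83^1*353^1*547^1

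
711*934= 664074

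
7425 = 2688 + 4737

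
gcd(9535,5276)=1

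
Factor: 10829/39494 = 2^ ( - 1 ) *17^1*31^( - 1)=17/62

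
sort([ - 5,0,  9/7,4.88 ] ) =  [ - 5, 0, 9/7 , 4.88] 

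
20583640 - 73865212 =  - 53281572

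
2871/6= 478  +  1/2= 478.50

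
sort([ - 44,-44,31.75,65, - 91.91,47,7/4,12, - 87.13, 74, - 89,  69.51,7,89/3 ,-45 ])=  [ - 91.91, - 89, - 87.13,-45, - 44,-44 , 7/4,7,12,89/3, 31.75,47, 65,69.51, 74 ]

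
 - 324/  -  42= 54/7 = 7.71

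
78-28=50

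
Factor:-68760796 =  - 2^2*13^1*1322323^1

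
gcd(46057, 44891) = 583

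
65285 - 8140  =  57145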